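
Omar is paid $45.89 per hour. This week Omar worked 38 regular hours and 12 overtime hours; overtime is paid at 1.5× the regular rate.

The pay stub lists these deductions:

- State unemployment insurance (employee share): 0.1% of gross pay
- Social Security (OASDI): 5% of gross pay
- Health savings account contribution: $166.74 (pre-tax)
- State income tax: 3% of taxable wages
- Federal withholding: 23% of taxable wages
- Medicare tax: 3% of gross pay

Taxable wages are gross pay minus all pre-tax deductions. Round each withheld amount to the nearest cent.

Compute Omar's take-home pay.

Regular pay: 38 × $45.89 = $1,743.82
Overtime pay: 12 × $45.89 × 1.5 = $826.02
Gross pay = $1,743.82 + $826.02 = $2,569.84
Health savings account contribution: $166.74
Taxable wages = $2,569.84 − $166.74 = $2,403.10
State income tax: $2,403.10 × 0.03 = $72.09
Federal withholding: $2,403.10 × 0.23 = $552.71
State unemployment insurance (employee share): $2,569.84 × 0.001 = $2.57
Medicare tax: $2,569.84 × 0.03 = $77.10
Social Security (OASDI): $2,569.84 × 0.05 = $128.49
Total deductions = $166.74 + $72.09 + $552.71 + $2.57 + $77.10 + $128.49 = $999.70
Net pay = $2,569.84 − $999.70 = $1,570.14

$1,570.14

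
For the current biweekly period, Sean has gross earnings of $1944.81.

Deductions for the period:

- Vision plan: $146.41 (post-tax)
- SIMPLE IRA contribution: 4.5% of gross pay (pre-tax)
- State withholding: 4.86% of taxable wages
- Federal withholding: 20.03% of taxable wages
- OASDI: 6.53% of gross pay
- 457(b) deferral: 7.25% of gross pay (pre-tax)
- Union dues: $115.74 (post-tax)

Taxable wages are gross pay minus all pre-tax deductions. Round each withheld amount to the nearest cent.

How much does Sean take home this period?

SIMPLE IRA contribution: $1944.81 × 0.045 = $87.52
457(b) deferral: $1944.81 × 0.0725 = $141.00
Pre-tax total = $87.52 + $141.00 = $228.52
Taxable wages = $1944.81 − $228.52 = $1716.29
State withholding: $1716.29 × 0.0486 = $83.41
Federal withholding: $1716.29 × 0.2003 = $343.77
OASDI: $1944.81 × 0.0653 = $127.00
Vision plan: $146.41
Union dues: $115.74
Total deductions = $87.52 + $141.00 + $83.41 + $343.77 + $127.00 + $146.41 + $115.74 = $1044.85
Net pay = $1944.81 − $1044.85 = $899.96

$899.96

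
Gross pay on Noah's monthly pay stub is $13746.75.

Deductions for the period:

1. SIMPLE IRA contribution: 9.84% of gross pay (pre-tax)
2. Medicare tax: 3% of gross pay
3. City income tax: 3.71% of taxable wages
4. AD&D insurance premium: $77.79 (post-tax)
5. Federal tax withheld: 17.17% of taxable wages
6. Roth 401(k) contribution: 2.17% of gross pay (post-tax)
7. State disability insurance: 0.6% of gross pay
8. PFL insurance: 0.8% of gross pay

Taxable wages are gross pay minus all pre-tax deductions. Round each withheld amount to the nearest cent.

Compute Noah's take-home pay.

SIMPLE IRA contribution: $13746.75 × 0.0984 = $1352.68
Taxable wages = $13746.75 − $1352.68 = $12394.07
City income tax: $12394.07 × 0.0371 = $459.82
Federal tax withheld: $12394.07 × 0.1717 = $2128.06
State disability insurance: $13746.75 × 0.006 = $82.48
Medicare tax: $13746.75 × 0.03 = $412.40
PFL insurance: $13746.75 × 0.008 = $109.97
AD&D insurance premium: $77.79
Roth 401(k) contribution: $13746.75 × 0.0217 = $298.30
Total deductions = $1352.68 + $459.82 + $2128.06 + $82.48 + $412.40 + $109.97 + $77.79 + $298.30 = $4921.50
Net pay = $13746.75 − $4921.50 = $8825.25

$8825.25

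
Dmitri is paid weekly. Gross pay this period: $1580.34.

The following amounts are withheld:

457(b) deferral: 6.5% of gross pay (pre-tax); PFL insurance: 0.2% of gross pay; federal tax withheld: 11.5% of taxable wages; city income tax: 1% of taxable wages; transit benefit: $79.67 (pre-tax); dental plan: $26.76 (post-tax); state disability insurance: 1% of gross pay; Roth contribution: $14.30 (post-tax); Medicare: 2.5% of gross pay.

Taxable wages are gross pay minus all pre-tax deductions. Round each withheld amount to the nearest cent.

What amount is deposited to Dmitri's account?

$1123.68

457(b) deferral: $1580.34 × 0.065 = $102.72
Transit benefit: $79.67
Pre-tax total = $102.72 + $79.67 = $182.39
Taxable wages = $1580.34 − $182.39 = $1397.95
Federal tax withheld: $1397.95 × 0.115 = $160.76
City income tax: $1397.95 × 0.01 = $13.98
PFL insurance: $1580.34 × 0.002 = $3.16
State disability insurance: $1580.34 × 0.01 = $15.80
Medicare: $1580.34 × 0.025 = $39.51
Roth contribution: $14.30
Dental plan: $26.76
Total deductions = $102.72 + $79.67 + $160.76 + $13.98 + $3.16 + $15.80 + $39.51 + $14.30 + $26.76 = $456.66
Net pay = $1580.34 − $456.66 = $1123.68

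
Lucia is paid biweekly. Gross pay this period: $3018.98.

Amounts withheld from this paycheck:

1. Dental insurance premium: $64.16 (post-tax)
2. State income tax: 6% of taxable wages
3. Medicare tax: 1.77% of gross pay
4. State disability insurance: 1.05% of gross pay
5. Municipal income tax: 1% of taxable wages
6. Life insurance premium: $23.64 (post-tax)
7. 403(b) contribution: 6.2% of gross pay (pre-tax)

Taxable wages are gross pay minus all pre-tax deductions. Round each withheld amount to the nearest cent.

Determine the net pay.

403(b) contribution: $3018.98 × 0.062 = $187.18
Taxable wages = $3018.98 − $187.18 = $2831.80
State income tax: $2831.80 × 0.06 = $169.91
Municipal income tax: $2831.80 × 0.01 = $28.32
Medicare tax: $3018.98 × 0.0177 = $53.44
State disability insurance: $3018.98 × 0.0105 = $31.70
Life insurance premium: $23.64
Dental insurance premium: $64.16
Total deductions = $187.18 + $169.91 + $28.32 + $53.44 + $31.70 + $23.64 + $64.16 = $558.35
Net pay = $3018.98 − $558.35 = $2460.63

$2460.63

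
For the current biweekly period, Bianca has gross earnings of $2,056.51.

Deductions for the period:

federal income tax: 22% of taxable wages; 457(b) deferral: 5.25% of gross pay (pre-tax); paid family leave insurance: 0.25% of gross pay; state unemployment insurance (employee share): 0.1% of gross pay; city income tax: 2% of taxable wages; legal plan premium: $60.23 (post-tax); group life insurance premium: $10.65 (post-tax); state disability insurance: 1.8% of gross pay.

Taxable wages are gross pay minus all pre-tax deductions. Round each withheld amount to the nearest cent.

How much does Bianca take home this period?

457(b) deferral: $2,056.51 × 0.0525 = $107.97
Taxable wages = $2,056.51 − $107.97 = $1,948.54
Federal income tax: $1,948.54 × 0.22 = $428.68
City income tax: $1,948.54 × 0.02 = $38.97
State disability insurance: $2,056.51 × 0.018 = $37.02
Paid family leave insurance: $2,056.51 × 0.0025 = $5.14
State unemployment insurance (employee share): $2,056.51 × 0.001 = $2.06
Legal plan premium: $60.23
Group life insurance premium: $10.65
Total deductions = $107.97 + $428.68 + $38.97 + $37.02 + $5.14 + $2.06 + $60.23 + $10.65 = $690.72
Net pay = $2,056.51 − $690.72 = $1,365.79

$1,365.79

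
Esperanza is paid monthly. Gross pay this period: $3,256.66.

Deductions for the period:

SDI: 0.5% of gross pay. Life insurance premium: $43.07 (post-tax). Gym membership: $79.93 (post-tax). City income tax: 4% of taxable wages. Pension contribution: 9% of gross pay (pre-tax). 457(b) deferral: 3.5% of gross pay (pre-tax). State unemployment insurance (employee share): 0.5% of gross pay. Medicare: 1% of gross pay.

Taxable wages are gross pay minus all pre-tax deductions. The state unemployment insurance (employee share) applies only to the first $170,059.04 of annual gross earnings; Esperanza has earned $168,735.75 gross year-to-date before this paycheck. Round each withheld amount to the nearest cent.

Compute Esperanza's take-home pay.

457(b) deferral: $3,256.66 × 0.035 = $113.98
Pension contribution: $3,256.66 × 0.09 = $293.10
Pre-tax total = $113.98 + $293.10 = $407.08
Taxable wages = $3,256.66 − $407.08 = $2,849.58
City income tax: $2,849.58 × 0.04 = $113.98
State unemployment insurance (employee share): only $170,059.04 − $168,735.75 = $1,323.29 of this check is subject → $1,323.29 × 0.005 = $6.62
SDI: $3,256.66 × 0.005 = $16.28
Medicare: $3,256.66 × 0.01 = $32.57
Life insurance premium: $43.07
Gym membership: $79.93
Total deductions = $113.98 + $293.10 + $113.98 + $6.62 + $16.28 + $32.57 + $43.07 + $79.93 = $699.53
Net pay = $3,256.66 − $699.53 = $2,557.13

$2,557.13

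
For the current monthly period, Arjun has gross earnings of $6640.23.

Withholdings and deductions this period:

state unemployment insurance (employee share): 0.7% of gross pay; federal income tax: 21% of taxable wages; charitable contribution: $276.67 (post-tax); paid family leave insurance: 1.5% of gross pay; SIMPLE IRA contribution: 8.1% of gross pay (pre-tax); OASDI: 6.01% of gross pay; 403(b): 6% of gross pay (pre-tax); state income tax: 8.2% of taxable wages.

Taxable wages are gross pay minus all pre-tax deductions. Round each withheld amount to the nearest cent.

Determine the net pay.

$3216.58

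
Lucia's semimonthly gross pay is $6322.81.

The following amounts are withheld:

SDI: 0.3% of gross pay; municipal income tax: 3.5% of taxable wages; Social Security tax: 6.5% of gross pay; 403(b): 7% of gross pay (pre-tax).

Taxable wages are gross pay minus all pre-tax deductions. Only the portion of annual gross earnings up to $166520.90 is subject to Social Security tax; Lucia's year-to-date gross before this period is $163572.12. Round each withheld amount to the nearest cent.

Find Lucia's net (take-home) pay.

403(b): $6322.81 × 0.07 = $442.60
Taxable wages = $6322.81 − $442.60 = $5880.21
Municipal income tax: $5880.21 × 0.035 = $205.81
Social Security tax: only $166520.90 − $163572.12 = $2948.78 of this check is subject → $2948.78 × 0.065 = $191.67
SDI: $6322.81 × 0.003 = $18.97
Total deductions = $442.60 + $205.81 + $191.67 + $18.97 = $859.05
Net pay = $6322.81 − $859.05 = $5463.76

$5463.76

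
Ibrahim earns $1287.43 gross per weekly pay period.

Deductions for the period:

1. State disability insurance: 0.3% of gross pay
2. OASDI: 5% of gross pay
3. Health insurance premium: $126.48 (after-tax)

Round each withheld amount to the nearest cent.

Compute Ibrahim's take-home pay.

$1092.72

OASDI: $1287.43 × 0.05 = $64.37
State disability insurance: $1287.43 × 0.003 = $3.86
Health insurance premium: $126.48
Total deductions = $64.37 + $3.86 + $126.48 = $194.71
Net pay = $1287.43 − $194.71 = $1092.72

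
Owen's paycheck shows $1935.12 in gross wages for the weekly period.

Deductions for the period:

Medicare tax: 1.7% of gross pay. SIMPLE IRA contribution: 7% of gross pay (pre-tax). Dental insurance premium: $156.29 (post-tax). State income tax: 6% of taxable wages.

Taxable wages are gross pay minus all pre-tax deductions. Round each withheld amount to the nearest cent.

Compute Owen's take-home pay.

$1502.49

SIMPLE IRA contribution: $1935.12 × 0.07 = $135.46
Taxable wages = $1935.12 − $135.46 = $1799.66
State income tax: $1799.66 × 0.06 = $107.98
Medicare tax: $1935.12 × 0.017 = $32.90
Dental insurance premium: $156.29
Total deductions = $135.46 + $107.98 + $32.90 + $156.29 = $432.63
Net pay = $1935.12 − $432.63 = $1502.49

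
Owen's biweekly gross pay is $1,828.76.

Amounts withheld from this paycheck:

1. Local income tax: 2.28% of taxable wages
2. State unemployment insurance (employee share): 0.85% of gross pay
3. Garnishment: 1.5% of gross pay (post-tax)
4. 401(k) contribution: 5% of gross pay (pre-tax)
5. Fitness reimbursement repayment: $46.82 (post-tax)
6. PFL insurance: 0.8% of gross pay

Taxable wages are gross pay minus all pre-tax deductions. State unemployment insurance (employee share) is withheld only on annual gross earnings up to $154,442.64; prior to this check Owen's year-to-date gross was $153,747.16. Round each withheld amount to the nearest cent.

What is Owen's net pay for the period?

401(k) contribution: $1,828.76 × 0.05 = $91.44
Taxable wages = $1,828.76 − $91.44 = $1,737.32
Local income tax: $1,737.32 × 0.0228 = $39.61
PFL insurance: $1,828.76 × 0.008 = $14.63
State unemployment insurance (employee share): only $154,442.64 − $153,747.16 = $695.48 of this check is subject → $695.48 × 0.0085 = $5.91
Garnishment: $1,828.76 × 0.015 = $27.43
Fitness reimbursement repayment: $46.82
Total deductions = $91.44 + $39.61 + $14.63 + $5.91 + $27.43 + $46.82 = $225.84
Net pay = $1,828.76 − $225.84 = $1,602.92

$1,602.92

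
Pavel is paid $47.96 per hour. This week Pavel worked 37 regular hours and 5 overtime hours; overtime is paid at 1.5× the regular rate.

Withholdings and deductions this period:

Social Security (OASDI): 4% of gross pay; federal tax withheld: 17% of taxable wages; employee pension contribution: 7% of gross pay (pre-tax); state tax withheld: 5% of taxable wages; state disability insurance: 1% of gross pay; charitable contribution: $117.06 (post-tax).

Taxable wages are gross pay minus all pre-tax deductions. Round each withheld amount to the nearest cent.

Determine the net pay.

Regular pay: 37 × $47.96 = $1,774.52
Overtime pay: 5 × $47.96 × 1.5 = $359.70
Gross pay = $1,774.52 + $359.70 = $2,134.22
Employee pension contribution: $2,134.22 × 0.07 = $149.40
Taxable wages = $2,134.22 − $149.40 = $1,984.82
State tax withheld: $1,984.82 × 0.05 = $99.24
Federal tax withheld: $1,984.82 × 0.17 = $337.42
Social Security (OASDI): $2,134.22 × 0.04 = $85.37
State disability insurance: $2,134.22 × 0.01 = $21.34
Charitable contribution: $117.06
Total deductions = $149.40 + $99.24 + $337.42 + $85.37 + $21.34 + $117.06 = $809.83
Net pay = $2,134.22 − $809.83 = $1,324.39

$1,324.39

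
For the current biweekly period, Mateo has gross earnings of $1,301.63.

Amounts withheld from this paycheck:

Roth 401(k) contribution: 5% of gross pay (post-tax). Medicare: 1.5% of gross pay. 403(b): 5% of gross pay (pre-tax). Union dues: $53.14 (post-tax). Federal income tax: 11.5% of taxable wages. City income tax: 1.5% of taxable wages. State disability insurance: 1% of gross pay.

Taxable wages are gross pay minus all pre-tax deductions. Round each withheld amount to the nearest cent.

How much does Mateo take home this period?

$925.04

403(b): $1,301.63 × 0.05 = $65.08
Taxable wages = $1,301.63 − $65.08 = $1,236.55
Federal income tax: $1,236.55 × 0.115 = $142.20
City income tax: $1,236.55 × 0.015 = $18.55
Medicare: $1,301.63 × 0.015 = $19.52
State disability insurance: $1,301.63 × 0.01 = $13.02
Union dues: $53.14
Roth 401(k) contribution: $1,301.63 × 0.05 = $65.08
Total deductions = $65.08 + $142.20 + $18.55 + $19.52 + $13.02 + $53.14 + $65.08 = $376.59
Net pay = $1,301.63 − $376.59 = $925.04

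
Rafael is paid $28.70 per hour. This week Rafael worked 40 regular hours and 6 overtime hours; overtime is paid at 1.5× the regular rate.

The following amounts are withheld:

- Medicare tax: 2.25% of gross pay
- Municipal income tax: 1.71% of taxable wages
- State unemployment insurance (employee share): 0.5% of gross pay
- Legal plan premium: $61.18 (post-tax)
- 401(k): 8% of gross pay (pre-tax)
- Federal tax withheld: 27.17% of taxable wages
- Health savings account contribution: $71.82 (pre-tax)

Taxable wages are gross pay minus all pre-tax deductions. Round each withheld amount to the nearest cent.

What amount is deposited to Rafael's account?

$769.22

Regular pay: 40 × $28.70 = $1,148.00
Overtime pay: 6 × $28.70 × 1.5 = $258.30
Gross pay = $1,148.00 + $258.30 = $1,406.30
401(k): $1,406.30 × 0.08 = $112.50
Health savings account contribution: $71.82
Pre-tax total = $112.50 + $71.82 = $184.32
Taxable wages = $1,406.30 − $184.32 = $1,221.98
Municipal income tax: $1,221.98 × 0.0171 = $20.90
Federal tax withheld: $1,221.98 × 0.2717 = $332.01
Medicare tax: $1,406.30 × 0.0225 = $31.64
State unemployment insurance (employee share): $1,406.30 × 0.005 = $7.03
Legal plan premium: $61.18
Total deductions = $112.50 + $71.82 + $20.90 + $332.01 + $31.64 + $7.03 + $61.18 = $637.08
Net pay = $1,406.30 − $637.08 = $769.22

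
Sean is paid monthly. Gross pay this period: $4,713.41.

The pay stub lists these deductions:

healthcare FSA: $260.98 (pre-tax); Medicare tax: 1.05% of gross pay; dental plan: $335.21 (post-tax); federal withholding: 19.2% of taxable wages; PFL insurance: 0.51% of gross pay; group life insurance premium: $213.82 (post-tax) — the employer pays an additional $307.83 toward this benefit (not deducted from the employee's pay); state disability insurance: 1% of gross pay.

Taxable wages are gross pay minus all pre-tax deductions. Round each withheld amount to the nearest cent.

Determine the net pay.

$2,927.87

Healthcare FSA: $260.98
Taxable wages = $4,713.41 − $260.98 = $4,452.43
Federal withholding: $4,452.43 × 0.192 = $854.87
State disability insurance: $4,713.41 × 0.01 = $47.13
PFL insurance: $4,713.41 × 0.0051 = $24.04
Medicare tax: $4,713.41 × 0.0105 = $49.49
Dental plan: $335.21
Group life insurance premium: $213.82
(Employer's $307.83 toward group life insurance premium is not withheld from the employee.)
Total deductions = $260.98 + $854.87 + $47.13 + $24.04 + $49.49 + $335.21 + $213.82 = $1,785.54
Net pay = $4,713.41 − $1,785.54 = $2,927.87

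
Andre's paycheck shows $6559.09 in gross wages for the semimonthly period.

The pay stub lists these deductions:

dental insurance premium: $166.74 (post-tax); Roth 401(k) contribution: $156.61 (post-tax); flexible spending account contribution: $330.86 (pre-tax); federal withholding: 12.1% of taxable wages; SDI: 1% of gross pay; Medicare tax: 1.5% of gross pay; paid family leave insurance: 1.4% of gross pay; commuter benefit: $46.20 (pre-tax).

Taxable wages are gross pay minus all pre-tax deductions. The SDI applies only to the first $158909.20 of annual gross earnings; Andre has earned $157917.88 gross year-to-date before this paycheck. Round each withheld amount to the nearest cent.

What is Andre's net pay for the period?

$4910.52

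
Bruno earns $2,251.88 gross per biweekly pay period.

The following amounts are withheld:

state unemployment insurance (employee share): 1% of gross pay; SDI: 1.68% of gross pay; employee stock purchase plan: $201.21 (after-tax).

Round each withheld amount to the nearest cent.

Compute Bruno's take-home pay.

$1,990.32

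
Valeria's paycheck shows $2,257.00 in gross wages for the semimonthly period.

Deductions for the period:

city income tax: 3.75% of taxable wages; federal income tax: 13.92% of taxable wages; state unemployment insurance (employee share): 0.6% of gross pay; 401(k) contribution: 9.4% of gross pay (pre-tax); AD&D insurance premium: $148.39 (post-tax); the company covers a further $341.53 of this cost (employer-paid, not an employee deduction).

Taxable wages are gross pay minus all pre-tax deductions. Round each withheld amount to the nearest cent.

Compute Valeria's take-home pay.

401(k) contribution: $2,257.00 × 0.094 = $212.16
Taxable wages = $2,257.00 − $212.16 = $2,044.84
Federal income tax: $2,044.84 × 0.1392 = $284.64
City income tax: $2,044.84 × 0.0375 = $76.68
State unemployment insurance (employee share): $2,257.00 × 0.006 = $13.54
AD&D insurance premium: $148.39
(Employer's $341.53 toward AD&D insurance premium is not withheld from the employee.)
Total deductions = $212.16 + $284.64 + $76.68 + $13.54 + $148.39 = $735.41
Net pay = $2,257.00 − $735.41 = $1,521.59

$1,521.59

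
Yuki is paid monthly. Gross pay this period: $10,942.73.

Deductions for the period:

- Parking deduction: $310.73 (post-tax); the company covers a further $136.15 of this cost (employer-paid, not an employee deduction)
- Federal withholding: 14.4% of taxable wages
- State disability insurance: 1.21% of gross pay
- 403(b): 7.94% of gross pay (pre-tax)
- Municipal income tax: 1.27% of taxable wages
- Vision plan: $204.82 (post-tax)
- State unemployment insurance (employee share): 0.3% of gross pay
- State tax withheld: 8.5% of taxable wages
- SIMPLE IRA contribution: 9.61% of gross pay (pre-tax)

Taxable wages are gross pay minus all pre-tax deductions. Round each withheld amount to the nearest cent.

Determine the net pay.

$6,160.81

403(b): $10,942.73 × 0.0794 = $868.85
SIMPLE IRA contribution: $10,942.73 × 0.0961 = $1,051.60
Pre-tax total = $868.85 + $1,051.60 = $1,920.45
Taxable wages = $10,942.73 − $1,920.45 = $9,022.28
Federal withholding: $9,022.28 × 0.144 = $1,299.21
Municipal income tax: $9,022.28 × 0.0127 = $114.58
State tax withheld: $9,022.28 × 0.085 = $766.89
State unemployment insurance (employee share): $10,942.73 × 0.003 = $32.83
State disability insurance: $10,942.73 × 0.0121 = $132.41
Vision plan: $204.82
Parking deduction: $310.73
(Employer's $136.15 toward parking deduction is not withheld from the employee.)
Total deductions = $868.85 + $1,051.60 + $1,299.21 + $114.58 + $766.89 + $32.83 + $132.41 + $204.82 + $310.73 = $4,781.92
Net pay = $10,942.73 − $4,781.92 = $6,160.81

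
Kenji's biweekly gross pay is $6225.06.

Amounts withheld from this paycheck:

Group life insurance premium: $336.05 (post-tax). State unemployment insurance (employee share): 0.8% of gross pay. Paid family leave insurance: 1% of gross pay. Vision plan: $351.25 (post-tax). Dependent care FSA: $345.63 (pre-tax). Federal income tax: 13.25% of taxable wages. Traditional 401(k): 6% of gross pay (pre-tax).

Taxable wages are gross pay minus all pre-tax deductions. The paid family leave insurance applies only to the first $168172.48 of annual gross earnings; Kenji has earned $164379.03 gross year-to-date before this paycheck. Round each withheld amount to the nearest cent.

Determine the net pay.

$4001.36

Traditional 401(k): $6225.06 × 0.06 = $373.50
Dependent care FSA: $345.63
Pre-tax total = $373.50 + $345.63 = $719.13
Taxable wages = $6225.06 − $719.13 = $5505.93
Federal income tax: $5505.93 × 0.1325 = $729.54
State unemployment insurance (employee share): $6225.06 × 0.008 = $49.80
Paid family leave insurance: only $168172.48 − $164379.03 = $3793.45 of this check is subject → $3793.45 × 0.01 = $37.93
Vision plan: $351.25
Group life insurance premium: $336.05
Total deductions = $373.50 + $345.63 + $729.54 + $49.80 + $37.93 + $351.25 + $336.05 = $2223.70
Net pay = $6225.06 − $2223.70 = $4001.36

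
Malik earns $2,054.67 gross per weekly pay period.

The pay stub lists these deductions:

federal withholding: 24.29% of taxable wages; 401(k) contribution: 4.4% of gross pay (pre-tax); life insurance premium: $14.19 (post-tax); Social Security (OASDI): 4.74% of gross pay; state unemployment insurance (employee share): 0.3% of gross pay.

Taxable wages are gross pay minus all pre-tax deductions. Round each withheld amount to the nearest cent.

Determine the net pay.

401(k) contribution: $2,054.67 × 0.044 = $90.41
Taxable wages = $2,054.67 − $90.41 = $1,964.26
Federal withholding: $1,964.26 × 0.2429 = $477.12
State unemployment insurance (employee share): $2,054.67 × 0.003 = $6.16
Social Security (OASDI): $2,054.67 × 0.0474 = $97.39
Life insurance premium: $14.19
Total deductions = $90.41 + $477.12 + $6.16 + $97.39 + $14.19 = $685.27
Net pay = $2,054.67 − $685.27 = $1,369.40

$1,369.40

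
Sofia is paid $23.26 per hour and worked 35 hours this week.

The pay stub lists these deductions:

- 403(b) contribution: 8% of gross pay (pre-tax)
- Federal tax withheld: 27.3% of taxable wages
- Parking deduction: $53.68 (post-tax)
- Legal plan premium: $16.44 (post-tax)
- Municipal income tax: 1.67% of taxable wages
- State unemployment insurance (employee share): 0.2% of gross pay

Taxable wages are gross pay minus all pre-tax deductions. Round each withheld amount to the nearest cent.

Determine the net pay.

$460.24

Gross pay: 35 × $23.26 = $814.10
403(b) contribution: $814.10 × 0.08 = $65.13
Taxable wages = $814.10 − $65.13 = $748.97
Federal tax withheld: $748.97 × 0.273 = $204.47
Municipal income tax: $748.97 × 0.0167 = $12.51
State unemployment insurance (employee share): $814.10 × 0.002 = $1.63
Parking deduction: $53.68
Legal plan premium: $16.44
Total deductions = $65.13 + $204.47 + $12.51 + $1.63 + $53.68 + $16.44 = $353.86
Net pay = $814.10 − $353.86 = $460.24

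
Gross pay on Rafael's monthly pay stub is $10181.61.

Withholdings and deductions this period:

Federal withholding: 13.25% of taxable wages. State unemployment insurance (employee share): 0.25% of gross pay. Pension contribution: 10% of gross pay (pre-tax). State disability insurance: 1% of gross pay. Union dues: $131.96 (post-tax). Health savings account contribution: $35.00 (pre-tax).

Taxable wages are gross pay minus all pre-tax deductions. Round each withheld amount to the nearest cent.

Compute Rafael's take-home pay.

Pension contribution: $10181.61 × 0.1 = $1018.16
Health savings account contribution: $35.00
Pre-tax total = $1018.16 + $35.00 = $1053.16
Taxable wages = $10181.61 − $1053.16 = $9128.45
Federal withholding: $9128.45 × 0.1325 = $1209.52
State disability insurance: $10181.61 × 0.01 = $101.82
State unemployment insurance (employee share): $10181.61 × 0.0025 = $25.45
Union dues: $131.96
Total deductions = $1018.16 + $35.00 + $1209.52 + $101.82 + $25.45 + $131.96 = $2521.91
Net pay = $10181.61 − $2521.91 = $7659.70

$7659.70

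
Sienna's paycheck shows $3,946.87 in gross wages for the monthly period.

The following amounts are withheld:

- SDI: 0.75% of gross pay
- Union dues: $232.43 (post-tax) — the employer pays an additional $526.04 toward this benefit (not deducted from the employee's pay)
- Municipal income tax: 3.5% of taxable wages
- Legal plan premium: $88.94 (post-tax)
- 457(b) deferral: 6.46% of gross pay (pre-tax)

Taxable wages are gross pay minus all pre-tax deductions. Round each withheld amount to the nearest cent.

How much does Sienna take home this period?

$3,211.71

457(b) deferral: $3,946.87 × 0.0646 = $254.97
Taxable wages = $3,946.87 − $254.97 = $3,691.90
Municipal income tax: $3,691.90 × 0.035 = $129.22
SDI: $3,946.87 × 0.0075 = $29.60
Union dues: $232.43
Legal plan premium: $88.94
(Employer's $526.04 toward union dues is not withheld from the employee.)
Total deductions = $254.97 + $129.22 + $29.60 + $232.43 + $88.94 = $735.16
Net pay = $3,946.87 − $735.16 = $3,211.71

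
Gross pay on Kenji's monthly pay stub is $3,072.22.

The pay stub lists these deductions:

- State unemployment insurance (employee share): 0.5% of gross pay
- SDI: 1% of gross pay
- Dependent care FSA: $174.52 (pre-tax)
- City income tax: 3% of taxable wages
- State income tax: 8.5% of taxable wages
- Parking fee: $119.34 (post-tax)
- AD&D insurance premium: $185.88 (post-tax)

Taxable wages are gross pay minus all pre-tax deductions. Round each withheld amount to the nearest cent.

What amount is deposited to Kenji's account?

$2,213.17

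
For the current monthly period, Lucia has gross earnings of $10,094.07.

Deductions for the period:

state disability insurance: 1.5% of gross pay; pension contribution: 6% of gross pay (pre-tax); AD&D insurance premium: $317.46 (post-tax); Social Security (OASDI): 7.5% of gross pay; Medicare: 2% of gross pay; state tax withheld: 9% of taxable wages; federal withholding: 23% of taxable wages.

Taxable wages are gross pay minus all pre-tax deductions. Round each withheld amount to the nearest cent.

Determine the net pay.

$5,024.32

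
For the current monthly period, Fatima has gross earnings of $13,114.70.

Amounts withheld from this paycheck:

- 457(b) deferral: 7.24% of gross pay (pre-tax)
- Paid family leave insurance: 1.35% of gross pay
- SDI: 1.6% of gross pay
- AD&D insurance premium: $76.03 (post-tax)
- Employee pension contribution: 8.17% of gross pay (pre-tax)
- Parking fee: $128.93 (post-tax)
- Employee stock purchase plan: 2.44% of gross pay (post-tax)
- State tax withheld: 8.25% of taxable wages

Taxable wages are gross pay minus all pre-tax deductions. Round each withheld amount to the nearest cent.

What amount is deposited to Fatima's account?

$9,266.65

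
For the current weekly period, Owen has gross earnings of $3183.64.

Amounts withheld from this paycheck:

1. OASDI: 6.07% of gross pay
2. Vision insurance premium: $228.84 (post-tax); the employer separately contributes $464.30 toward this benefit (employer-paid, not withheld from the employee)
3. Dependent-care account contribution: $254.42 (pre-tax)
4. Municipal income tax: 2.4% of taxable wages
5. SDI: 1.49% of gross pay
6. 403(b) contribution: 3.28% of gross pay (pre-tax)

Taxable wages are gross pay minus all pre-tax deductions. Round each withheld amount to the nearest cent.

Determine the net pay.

$2287.47

Dependent-care account contribution: $254.42
403(b) contribution: $3183.64 × 0.0328 = $104.42
Pre-tax total = $254.42 + $104.42 = $358.84
Taxable wages = $3183.64 − $358.84 = $2824.80
Municipal income tax: $2824.80 × 0.024 = $67.80
OASDI: $3183.64 × 0.0607 = $193.25
SDI: $3183.64 × 0.0149 = $47.44
Vision insurance premium: $228.84
(Employer's $464.30 toward vision insurance premium is not withheld from the employee.)
Total deductions = $254.42 + $104.42 + $67.80 + $193.25 + $47.44 + $228.84 = $896.17
Net pay = $3183.64 − $896.17 = $2287.47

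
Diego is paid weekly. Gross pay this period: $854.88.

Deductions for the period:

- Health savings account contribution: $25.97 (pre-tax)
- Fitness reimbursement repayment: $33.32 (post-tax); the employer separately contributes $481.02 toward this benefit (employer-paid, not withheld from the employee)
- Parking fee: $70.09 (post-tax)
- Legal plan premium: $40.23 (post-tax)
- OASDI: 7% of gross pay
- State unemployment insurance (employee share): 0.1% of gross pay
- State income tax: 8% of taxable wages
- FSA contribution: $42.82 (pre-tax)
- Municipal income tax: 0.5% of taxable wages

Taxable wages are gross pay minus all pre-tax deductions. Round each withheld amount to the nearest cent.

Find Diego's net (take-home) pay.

FSA contribution: $42.82
Health savings account contribution: $25.97
Pre-tax total = $42.82 + $25.97 = $68.79
Taxable wages = $854.88 − $68.79 = $786.09
Municipal income tax: $786.09 × 0.005 = $3.93
State income tax: $786.09 × 0.08 = $62.89
OASDI: $854.88 × 0.07 = $59.84
State unemployment insurance (employee share): $854.88 × 0.001 = $0.85
Legal plan premium: $40.23
Fitness reimbursement repayment: $33.32
Parking fee: $70.09
(Employer's $481.02 toward fitness reimbursement repayment is not withheld from the employee.)
Total deductions = $42.82 + $25.97 + $3.93 + $62.89 + $59.84 + $0.85 + $40.23 + $33.32 + $70.09 = $339.94
Net pay = $854.88 − $339.94 = $514.94

$514.94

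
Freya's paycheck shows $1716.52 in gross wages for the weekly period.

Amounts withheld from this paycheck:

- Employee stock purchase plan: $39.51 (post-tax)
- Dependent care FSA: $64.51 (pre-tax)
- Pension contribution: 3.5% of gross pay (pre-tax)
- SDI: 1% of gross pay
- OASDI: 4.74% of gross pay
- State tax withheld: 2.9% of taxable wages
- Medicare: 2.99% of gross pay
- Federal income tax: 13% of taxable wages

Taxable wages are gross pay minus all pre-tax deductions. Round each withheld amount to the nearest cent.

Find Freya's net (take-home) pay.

$1149.45

Dependent care FSA: $64.51
Pension contribution: $1716.52 × 0.035 = $60.08
Pre-tax total = $64.51 + $60.08 = $124.59
Taxable wages = $1716.52 − $124.59 = $1591.93
Federal income tax: $1591.93 × 0.13 = $206.95
State tax withheld: $1591.93 × 0.029 = $46.17
SDI: $1716.52 × 0.01 = $17.17
OASDI: $1716.52 × 0.0474 = $81.36
Medicare: $1716.52 × 0.0299 = $51.32
Employee stock purchase plan: $39.51
Total deductions = $64.51 + $60.08 + $206.95 + $46.17 + $17.17 + $81.36 + $51.32 + $39.51 = $567.07
Net pay = $1716.52 − $567.07 = $1149.45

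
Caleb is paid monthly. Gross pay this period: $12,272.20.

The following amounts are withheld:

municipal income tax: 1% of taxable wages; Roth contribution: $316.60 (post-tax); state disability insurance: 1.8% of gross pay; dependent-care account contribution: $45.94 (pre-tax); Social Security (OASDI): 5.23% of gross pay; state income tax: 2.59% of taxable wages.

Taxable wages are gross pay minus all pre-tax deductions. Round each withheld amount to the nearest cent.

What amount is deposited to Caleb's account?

Dependent-care account contribution: $45.94
Taxable wages = $12,272.20 − $45.94 = $12,226.26
State income tax: $12,226.26 × 0.0259 = $316.66
Municipal income tax: $12,226.26 × 0.01 = $122.26
Social Security (OASDI): $12,272.20 × 0.0523 = $641.84
State disability insurance: $12,272.20 × 0.018 = $220.90
Roth contribution: $316.60
Total deductions = $45.94 + $316.66 + $122.26 + $641.84 + $220.90 + $316.60 = $1,664.20
Net pay = $12,272.20 − $1,664.20 = $10,608.00

$10,608.00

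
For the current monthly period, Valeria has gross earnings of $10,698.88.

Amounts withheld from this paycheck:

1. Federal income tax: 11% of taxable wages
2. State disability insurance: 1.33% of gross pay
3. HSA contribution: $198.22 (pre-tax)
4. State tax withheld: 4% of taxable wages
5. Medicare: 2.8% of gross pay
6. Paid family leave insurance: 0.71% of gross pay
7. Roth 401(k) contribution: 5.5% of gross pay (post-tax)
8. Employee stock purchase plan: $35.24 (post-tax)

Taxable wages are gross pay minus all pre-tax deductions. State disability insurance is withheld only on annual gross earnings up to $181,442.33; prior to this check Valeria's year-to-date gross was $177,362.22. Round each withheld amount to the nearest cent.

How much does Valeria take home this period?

HSA contribution: $198.22
Taxable wages = $10,698.88 − $198.22 = $10,500.66
Federal income tax: $10,500.66 × 0.11 = $1,155.07
State tax withheld: $10,500.66 × 0.04 = $420.03
State disability insurance: only $181,442.33 − $177,362.22 = $4,080.11 of this check is subject → $4,080.11 × 0.0133 = $54.27
Medicare: $10,698.88 × 0.028 = $299.57
Paid family leave insurance: $10,698.88 × 0.0071 = $75.96
Employee stock purchase plan: $35.24
Roth 401(k) contribution: $10,698.88 × 0.055 = $588.44
Total deductions = $198.22 + $1,155.07 + $420.03 + $54.27 + $299.57 + $75.96 + $35.24 + $588.44 = $2,826.80
Net pay = $10,698.88 − $2,826.80 = $7,872.08

$7,872.08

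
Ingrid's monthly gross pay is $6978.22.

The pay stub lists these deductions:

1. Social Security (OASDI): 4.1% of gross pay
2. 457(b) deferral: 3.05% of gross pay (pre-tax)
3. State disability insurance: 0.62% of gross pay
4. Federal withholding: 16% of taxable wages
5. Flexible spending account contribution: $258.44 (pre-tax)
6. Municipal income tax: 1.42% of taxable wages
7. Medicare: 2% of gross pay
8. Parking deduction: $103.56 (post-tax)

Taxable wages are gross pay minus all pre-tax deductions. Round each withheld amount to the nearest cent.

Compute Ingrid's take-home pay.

$4800.94

Flexible spending account contribution: $258.44
457(b) deferral: $6978.22 × 0.0305 = $212.84
Pre-tax total = $258.44 + $212.84 = $471.28
Taxable wages = $6978.22 − $471.28 = $6506.94
Federal withholding: $6506.94 × 0.16 = $1041.11
Municipal income tax: $6506.94 × 0.0142 = $92.40
Social Security (OASDI): $6978.22 × 0.041 = $286.11
Medicare: $6978.22 × 0.02 = $139.56
State disability insurance: $6978.22 × 0.0062 = $43.26
Parking deduction: $103.56
Total deductions = $258.44 + $212.84 + $1041.11 + $92.40 + $286.11 + $139.56 + $43.26 + $103.56 = $2177.28
Net pay = $6978.22 − $2177.28 = $4800.94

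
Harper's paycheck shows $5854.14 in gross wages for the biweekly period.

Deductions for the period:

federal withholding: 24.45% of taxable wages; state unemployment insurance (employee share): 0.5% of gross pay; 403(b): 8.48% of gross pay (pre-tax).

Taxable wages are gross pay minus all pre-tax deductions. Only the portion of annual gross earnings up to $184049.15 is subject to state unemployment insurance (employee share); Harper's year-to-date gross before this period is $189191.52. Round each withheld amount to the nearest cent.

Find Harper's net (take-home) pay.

$4047.75

403(b): $5854.14 × 0.0848 = $496.43
Taxable wages = $5854.14 − $496.43 = $5357.71
Federal withholding: $5357.71 × 0.2445 = $1309.96
State unemployment insurance (employee share): annual cap $184049.15 already reached (YTD $189191.52), so $0.00
Total deductions = $496.43 + $1309.96 + $0.00 = $1806.39
Net pay = $5854.14 − $1806.39 = $4047.75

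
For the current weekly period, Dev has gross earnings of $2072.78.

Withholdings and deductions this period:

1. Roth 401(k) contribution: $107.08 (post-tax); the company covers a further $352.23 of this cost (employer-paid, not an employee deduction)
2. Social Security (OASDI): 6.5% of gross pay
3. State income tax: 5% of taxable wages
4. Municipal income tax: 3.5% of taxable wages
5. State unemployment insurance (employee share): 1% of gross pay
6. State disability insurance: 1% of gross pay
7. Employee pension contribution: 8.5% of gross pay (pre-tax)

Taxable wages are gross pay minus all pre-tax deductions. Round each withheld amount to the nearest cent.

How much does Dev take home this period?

Employee pension contribution: $2072.78 × 0.085 = $176.19
Taxable wages = $2072.78 − $176.19 = $1896.59
State income tax: $1896.59 × 0.05 = $94.83
Municipal income tax: $1896.59 × 0.035 = $66.38
Social Security (OASDI): $2072.78 × 0.065 = $134.73
State unemployment insurance (employee share): $2072.78 × 0.01 = $20.73
State disability insurance: $2072.78 × 0.01 = $20.73
Roth 401(k) contribution: $107.08
(Employer's $352.23 toward Roth 401(k) contribution is not withheld from the employee.)
Total deductions = $176.19 + $94.83 + $66.38 + $134.73 + $20.73 + $20.73 + $107.08 = $620.67
Net pay = $2072.78 − $620.67 = $1452.11

$1452.11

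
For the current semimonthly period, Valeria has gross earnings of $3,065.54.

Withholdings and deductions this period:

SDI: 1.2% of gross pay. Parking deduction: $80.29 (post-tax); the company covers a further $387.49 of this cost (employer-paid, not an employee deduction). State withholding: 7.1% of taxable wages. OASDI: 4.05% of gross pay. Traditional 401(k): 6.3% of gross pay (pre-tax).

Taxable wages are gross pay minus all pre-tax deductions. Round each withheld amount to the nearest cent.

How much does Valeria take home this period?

$2,427.24

Traditional 401(k): $3,065.54 × 0.063 = $193.13
Taxable wages = $3,065.54 − $193.13 = $2,872.41
State withholding: $2,872.41 × 0.071 = $203.94
SDI: $3,065.54 × 0.012 = $36.79
OASDI: $3,065.54 × 0.0405 = $124.15
Parking deduction: $80.29
(Employer's $387.49 toward parking deduction is not withheld from the employee.)
Total deductions = $193.13 + $203.94 + $36.79 + $124.15 + $80.29 = $638.30
Net pay = $3,065.54 − $638.30 = $2,427.24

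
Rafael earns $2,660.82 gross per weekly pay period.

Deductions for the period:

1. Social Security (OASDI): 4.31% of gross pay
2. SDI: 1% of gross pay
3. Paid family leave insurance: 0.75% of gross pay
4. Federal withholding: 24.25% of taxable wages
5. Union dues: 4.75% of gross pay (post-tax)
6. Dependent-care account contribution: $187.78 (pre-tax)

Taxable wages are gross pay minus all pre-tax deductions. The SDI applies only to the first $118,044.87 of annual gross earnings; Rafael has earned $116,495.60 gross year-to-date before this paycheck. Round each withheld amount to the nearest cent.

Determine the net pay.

$1,596.81

Dependent-care account contribution: $187.78
Taxable wages = $2,660.82 − $187.78 = $2,473.04
Federal withholding: $2,473.04 × 0.2425 = $599.71
SDI: only $118,044.87 − $116,495.60 = $1,549.27 of this check is subject → $1,549.27 × 0.01 = $15.49
Social Security (OASDI): $2,660.82 × 0.0431 = $114.68
Paid family leave insurance: $2,660.82 × 0.0075 = $19.96
Union dues: $2,660.82 × 0.0475 = $126.39
Total deductions = $187.78 + $599.71 + $15.49 + $114.68 + $19.96 + $126.39 = $1,064.01
Net pay = $2,660.82 − $1,064.01 = $1,596.81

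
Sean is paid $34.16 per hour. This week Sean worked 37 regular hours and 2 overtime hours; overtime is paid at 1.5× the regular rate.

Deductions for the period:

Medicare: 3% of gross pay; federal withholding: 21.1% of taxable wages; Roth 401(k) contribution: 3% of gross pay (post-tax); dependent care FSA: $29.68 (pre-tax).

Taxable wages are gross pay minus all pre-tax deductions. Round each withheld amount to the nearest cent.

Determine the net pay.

$972.69

Regular pay: 37 × $34.16 = $1,263.92
Overtime pay: 2 × $34.16 × 1.5 = $102.48
Gross pay = $1,263.92 + $102.48 = $1,366.40
Dependent care FSA: $29.68
Taxable wages = $1,366.40 − $29.68 = $1,336.72
Federal withholding: $1,336.72 × 0.211 = $282.05
Medicare: $1,366.40 × 0.03 = $40.99
Roth 401(k) contribution: $1,366.40 × 0.03 = $40.99
Total deductions = $29.68 + $282.05 + $40.99 + $40.99 = $393.71
Net pay = $1,366.40 − $393.71 = $972.69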